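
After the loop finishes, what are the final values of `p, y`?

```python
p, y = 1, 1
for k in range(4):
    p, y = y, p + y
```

Let's trace through this code step by step.

Initialize: p = 1
Initialize: y = 1
Entering loop: for k in range(4):
After iteration 1: k = 0, p = 1, y = 2
After iteration 2: k = 1, p = 2, y = 3
After iteration 3: k = 2, p = 3, y = 5
After iteration 4: k = 3, p = 5, y = 8
Loop ends.

Final answer: 5, 8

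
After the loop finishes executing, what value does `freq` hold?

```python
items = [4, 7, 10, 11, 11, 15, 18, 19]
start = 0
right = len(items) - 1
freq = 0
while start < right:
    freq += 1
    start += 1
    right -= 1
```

Let's trace through this code step by step.

Initialize: items = [4, 7, 10, 11, 11, 15, 18, 19]
Initialize: start = 0
Initialize: right = 7
Initialize: freq = 0
Entering loop: while start < right:
After iteration 1: start = 1, right = 6, freq = 1
After iteration 2: start = 2, right = 5, freq = 2
After iteration 3: start = 3, right = 4, freq = 3
After iteration 4: start = 4, right = 3, freq = 4
Loop ends.

Final answer: 4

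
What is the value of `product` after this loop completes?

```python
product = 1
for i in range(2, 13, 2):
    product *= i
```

Let's trace through this code step by step.

Initialize: product = 1
Entering loop: for i in range(2, 13, 2):
After iteration 1: i = 2, product = 2
After iteration 2: i = 4, product = 8
After iteration 3: i = 6, product = 48
After iteration 4: i = 8, product = 384
After iteration 5: i = 10, product = 3840
After iteration 6: i = 12, product = 46080
Loop ends.

Final answer: 46080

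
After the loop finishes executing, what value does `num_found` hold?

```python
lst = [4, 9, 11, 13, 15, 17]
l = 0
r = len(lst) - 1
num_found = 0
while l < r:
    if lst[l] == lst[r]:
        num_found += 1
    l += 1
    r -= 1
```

Let's trace through this code step by step.

Initialize: lst = [4, 9, 11, 13, 15, 17]
Initialize: l = 0
Initialize: r = 5
Initialize: num_found = 0
Entering loop: while l < r:
After iteration 1: l = 1, r = 4, num_found = 0
After iteration 2: l = 2, r = 3, num_found = 0
After iteration 3: l = 3, r = 2, num_found = 0
Loop ends.

Final answer: 0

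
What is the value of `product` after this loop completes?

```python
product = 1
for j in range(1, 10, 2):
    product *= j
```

Let's trace through this code step by step.

Initialize: product = 1
Entering loop: for j in range(1, 10, 2):
After iteration 1: j = 1, product = 1
After iteration 2: j = 3, product = 3
After iteration 3: j = 5, product = 15
After iteration 4: j = 7, product = 105
After iteration 5: j = 9, product = 945
Loop ends.

Final answer: 945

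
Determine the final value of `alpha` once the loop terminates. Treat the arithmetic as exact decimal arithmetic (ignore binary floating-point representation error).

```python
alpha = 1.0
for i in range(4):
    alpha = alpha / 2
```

Let's trace through this code step by step.

Initialize: alpha = 1.0
Entering loop: for i in range(4):
After iteration 1: i = 0, alpha = 0.5
After iteration 2: i = 1, alpha = 0.25
After iteration 3: i = 2, alpha = 0.125
After iteration 4: i = 3, alpha = 0.0625
Loop ends.

Final answer: 0.0625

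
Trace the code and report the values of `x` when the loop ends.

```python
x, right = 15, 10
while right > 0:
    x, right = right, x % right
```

Let's trace through this code step by step.

Initialize: x = 15
Initialize: right = 10
Entering loop: while right > 0:
After iteration 1: x = 10, right = 5
After iteration 2: x = 5, right = 0
Loop ends.

Final answer: 5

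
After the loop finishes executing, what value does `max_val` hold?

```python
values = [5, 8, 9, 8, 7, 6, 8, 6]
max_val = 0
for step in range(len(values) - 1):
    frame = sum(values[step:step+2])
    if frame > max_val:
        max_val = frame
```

Let's trace through this code step by step.

Initialize: values = [5, 8, 9, 8, 7, 6, 8, 6]
Initialize: max_val = 0
Entering loop: for step in range(len(values) - 1):
After iteration 1: step = 0, max_val = 13, frame = 13
After iteration 2: step = 1, max_val = 17, frame = 17
After iteration 3: step = 2, max_val = 17, frame = 17
After iteration 4: step = 3, max_val = 17, frame = 15
After iteration 5: step = 4, max_val = 17, frame = 13
After iteration 6: step = 5, max_val = 17, frame = 14
After iteration 7: step = 6, max_val = 17, frame = 14
Loop ends.

Final answer: 17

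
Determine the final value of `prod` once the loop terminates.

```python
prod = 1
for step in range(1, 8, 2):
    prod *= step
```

Let's trace through this code step by step.

Initialize: prod = 1
Entering loop: for step in range(1, 8, 2):
After iteration 1: step = 1, prod = 1
After iteration 2: step = 3, prod = 3
After iteration 3: step = 5, prod = 15
After iteration 4: step = 7, prod = 105
Loop ends.

Final answer: 105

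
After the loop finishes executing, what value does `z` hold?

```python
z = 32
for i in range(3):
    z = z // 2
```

Let's trace through this code step by step.

Initialize: z = 32
Entering loop: for i in range(3):
After iteration 1: i = 0, z = 16
After iteration 2: i = 1, z = 8
After iteration 3: i = 2, z = 4
Loop ends.

Final answer: 4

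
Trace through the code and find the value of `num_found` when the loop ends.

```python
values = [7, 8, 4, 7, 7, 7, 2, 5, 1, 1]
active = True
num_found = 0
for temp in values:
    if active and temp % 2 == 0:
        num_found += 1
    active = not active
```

Let's trace through this code step by step.

Initialize: values = [7, 8, 4, 7, 7, 7, 2, 5, 1, 1]
Initialize: active = True
Initialize: num_found = 0
Entering loop: for temp in values:
After iteration 1: temp = 7, active = False, num_found = 0
After iteration 2: temp = 8, active = True, num_found = 0
After iteration 3: temp = 4, active = False, num_found = 1
After iteration 4: temp = 7, active = True, num_found = 1
After iteration 5: temp = 7, active = False, num_found = 1
After iteration 6: temp = 7, active = True, num_found = 1
After iteration 7: temp = 2, active = False, num_found = 2
After iteration 8: temp = 5, active = True, num_found = 2
After iteration 9: temp = 1, active = False, num_found = 2
After iteration 10: temp = 1, active = True, num_found = 2
Loop ends.

Final answer: 2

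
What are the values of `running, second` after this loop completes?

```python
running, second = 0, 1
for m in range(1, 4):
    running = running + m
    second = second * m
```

Let's trace through this code step by step.

Initialize: running = 0
Initialize: second = 1
Entering loop: for m in range(1, 4):
After iteration 1: m = 1, running = 1, second = 1
After iteration 2: m = 2, running = 3, second = 2
After iteration 3: m = 3, running = 6, second = 6
Loop ends.

Final answer: 6, 6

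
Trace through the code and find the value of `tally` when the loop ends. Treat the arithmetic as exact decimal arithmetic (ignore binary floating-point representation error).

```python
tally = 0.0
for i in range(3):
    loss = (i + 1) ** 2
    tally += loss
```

Let's trace through this code step by step.

Initialize: tally = 0.0
Entering loop: for i in range(3):
After iteration 1: i = 0, tally = 1.0, loss = 1
After iteration 2: i = 1, tally = 5.0, loss = 4
After iteration 3: i = 2, tally = 14.0, loss = 9
Loop ends.

Final answer: 14.0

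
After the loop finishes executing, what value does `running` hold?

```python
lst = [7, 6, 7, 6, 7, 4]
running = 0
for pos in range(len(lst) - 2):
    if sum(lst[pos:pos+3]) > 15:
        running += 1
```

Let's trace through this code step by step.

Initialize: lst = [7, 6, 7, 6, 7, 4]
Initialize: running = 0
Entering loop: for pos in range(len(lst) - 2):
After iteration 1: pos = 0, running = 1
After iteration 2: pos = 1, running = 2
After iteration 3: pos = 2, running = 3
After iteration 4: pos = 3, running = 4
Loop ends.

Final answer: 4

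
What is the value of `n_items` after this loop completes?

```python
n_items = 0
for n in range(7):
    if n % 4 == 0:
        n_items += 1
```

Let's trace through this code step by step.

Initialize: n_items = 0
Entering loop: for n in range(7):
After iteration 1: n = 0, n_items = 1
After iteration 2: n = 1, n_items = 1
After iteration 3: n = 2, n_items = 1
After iteration 4: n = 3, n_items = 1
After iteration 5: n = 4, n_items = 2
After iteration 6: n = 5, n_items = 2
After iteration 7: n = 6, n_items = 2
Loop ends.

Final answer: 2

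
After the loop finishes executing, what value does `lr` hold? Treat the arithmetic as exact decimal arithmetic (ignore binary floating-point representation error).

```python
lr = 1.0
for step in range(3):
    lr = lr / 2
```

Let's trace through this code step by step.

Initialize: lr = 1.0
Entering loop: for step in range(3):
After iteration 1: step = 0, lr = 0.5
After iteration 2: step = 1, lr = 0.25
After iteration 3: step = 2, lr = 0.125
Loop ends.

Final answer: 0.125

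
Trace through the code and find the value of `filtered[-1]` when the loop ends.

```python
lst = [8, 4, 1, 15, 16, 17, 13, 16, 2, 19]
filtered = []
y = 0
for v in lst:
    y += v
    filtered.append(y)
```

Let's trace through this code step by step.

Initialize: lst = [8, 4, 1, 15, 16, 17, 13, 16, 2, 19]
Initialize: filtered = []
Initialize: y = 0
Entering loop: for v in lst:
After iteration 1: v = 8, filtered = [8], y = 8
After iteration 2: v = 4, filtered = [8, 12], y = 12
After iteration 3: v = 1, filtered = [8, 12, 13], y = 13
After iteration 4: v = 15, filtered = [8, 12, 13, 28], y = 28
After iteration 5: v = 16, filtered = [8, 12, 13, 28, 44], y = 44
After iteration 6: v = 17, filtered = [8, 12, 13, 28, 44, 61], y = 61
After iteration 7: v = 13, filtered = [8, 12, 13, 28, 44, 61, 74], y = 74
After iteration 8: v = 16, filtered = [8, 12, 13, 28, 44, 61, 74, 90], y = 90
After iteration 9: v = 2, filtered = [8, 12, 13, 28, 44, 61, 74, 90, 92], y = 92
After iteration 10: v = 19, filtered = [8, 12, 13, 28, 44, 61, 74, 90, 92, 111], y = 111
Loop ends.
filtered[-1] = 111

Final answer: 111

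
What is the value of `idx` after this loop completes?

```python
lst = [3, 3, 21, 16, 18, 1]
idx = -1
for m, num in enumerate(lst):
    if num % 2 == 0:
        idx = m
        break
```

Let's trace through this code step by step.

Initialize: lst = [3, 3, 21, 16, 18, 1]
Initialize: idx = -1
Entering loop: for m, num in enumerate(lst):
After iteration 1: m = 0, num = 3, idx = -1
After iteration 2: m = 1, num = 3, idx = -1
After iteration 3: m = 2, num = 21, idx = -1
After iteration 4: m = 3, num = 16, idx = 3
Loop ends.

Final answer: 3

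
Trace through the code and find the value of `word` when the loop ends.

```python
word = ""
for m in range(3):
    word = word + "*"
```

Let's trace through this code step by step.

Initialize: word = ''
Entering loop: for m in range(3):
After iteration 1: m = 0, word = '*'
After iteration 2: m = 1, word = '**'
After iteration 3: m = 2, word = '***'
Loop ends.

Final answer: '***'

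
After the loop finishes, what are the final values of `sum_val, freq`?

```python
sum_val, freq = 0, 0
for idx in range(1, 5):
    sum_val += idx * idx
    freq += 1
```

Let's trace through this code step by step.

Initialize: sum_val = 0
Initialize: freq = 0
Entering loop: for idx in range(1, 5):
After iteration 1: idx = 1, sum_val = 1, freq = 1
After iteration 2: idx = 2, sum_val = 5, freq = 2
After iteration 3: idx = 3, sum_val = 14, freq = 3
After iteration 4: idx = 4, sum_val = 30, freq = 4
Loop ends.

Final answer: 30, 4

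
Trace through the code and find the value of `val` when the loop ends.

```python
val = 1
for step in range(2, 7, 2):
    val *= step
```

Let's trace through this code step by step.

Initialize: val = 1
Entering loop: for step in range(2, 7, 2):
After iteration 1: step = 2, val = 2
After iteration 2: step = 4, val = 8
After iteration 3: step = 6, val = 48
Loop ends.

Final answer: 48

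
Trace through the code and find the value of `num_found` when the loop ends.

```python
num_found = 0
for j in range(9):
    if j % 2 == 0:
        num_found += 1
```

Let's trace through this code step by step.

Initialize: num_found = 0
Entering loop: for j in range(9):
After iteration 1: j = 0, num_found = 1
After iteration 2: j = 1, num_found = 1
After iteration 3: j = 2, num_found = 2
After iteration 4: j = 3, num_found = 2
After iteration 5: j = 4, num_found = 3
After iteration 6: j = 5, num_found = 3
After iteration 7: j = 6, num_found = 4
After iteration 8: j = 7, num_found = 4
After iteration 9: j = 8, num_found = 5
Loop ends.

Final answer: 5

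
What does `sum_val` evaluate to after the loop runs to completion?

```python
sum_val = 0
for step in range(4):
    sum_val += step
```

Let's trace through this code step by step.

Initialize: sum_val = 0
Entering loop: for step in range(4):
After iteration 1: step = 0, sum_val = 0
After iteration 2: step = 1, sum_val = 1
After iteration 3: step = 2, sum_val = 3
After iteration 4: step = 3, sum_val = 6
Loop ends.

Final answer: 6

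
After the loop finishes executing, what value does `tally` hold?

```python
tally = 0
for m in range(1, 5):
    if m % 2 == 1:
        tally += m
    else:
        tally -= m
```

Let's trace through this code step by step.

Initialize: tally = 0
Entering loop: for m in range(1, 5):
After iteration 1: m = 1, tally = 1
After iteration 2: m = 2, tally = -1
After iteration 3: m = 3, tally = 2
After iteration 4: m = 4, tally = -2
Loop ends.

Final answer: -2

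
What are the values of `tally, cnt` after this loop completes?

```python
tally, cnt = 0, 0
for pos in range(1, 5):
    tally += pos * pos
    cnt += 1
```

Let's trace through this code step by step.

Initialize: tally = 0
Initialize: cnt = 0
Entering loop: for pos in range(1, 5):
After iteration 1: pos = 1, tally = 1, cnt = 1
After iteration 2: pos = 2, tally = 5, cnt = 2
After iteration 3: pos = 3, tally = 14, cnt = 3
After iteration 4: pos = 4, tally = 30, cnt = 4
Loop ends.

Final answer: 30, 4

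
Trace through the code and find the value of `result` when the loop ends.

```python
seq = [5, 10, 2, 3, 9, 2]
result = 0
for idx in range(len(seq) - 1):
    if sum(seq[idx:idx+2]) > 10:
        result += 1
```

Let's trace through this code step by step.

Initialize: seq = [5, 10, 2, 3, 9, 2]
Initialize: result = 0
Entering loop: for idx in range(len(seq) - 1):
After iteration 1: idx = 0, result = 1
After iteration 2: idx = 1, result = 2
After iteration 3: idx = 2, result = 2
After iteration 4: idx = 3, result = 3
After iteration 5: idx = 4, result = 4
Loop ends.

Final answer: 4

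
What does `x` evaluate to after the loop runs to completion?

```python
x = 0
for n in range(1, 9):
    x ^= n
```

Let's trace through this code step by step.

Initialize: x = 0
Entering loop: for n in range(1, 9):
After iteration 1: n = 1, x = 1
After iteration 2: n = 2, x = 3
After iteration 3: n = 3, x = 0
After iteration 4: n = 4, x = 4
After iteration 5: n = 5, x = 1
After iteration 6: n = 6, x = 7
After iteration 7: n = 7, x = 0
After iteration 8: n = 8, x = 8
Loop ends.

Final answer: 8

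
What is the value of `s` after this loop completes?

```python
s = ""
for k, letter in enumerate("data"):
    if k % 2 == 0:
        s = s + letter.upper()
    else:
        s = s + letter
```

Let's trace through this code step by step.

Initialize: s = ''
Entering loop: for k, letter in enumerate("data"):
After iteration 1: k = 0, letter = 'd', s = 'D'
After iteration 2: k = 1, letter = 'a', s = 'Da'
After iteration 3: k = 2, letter = 't', s = 'DaT'
After iteration 4: k = 3, letter = 'a', s = 'DaTa'
Loop ends.

Final answer: 'DaTa'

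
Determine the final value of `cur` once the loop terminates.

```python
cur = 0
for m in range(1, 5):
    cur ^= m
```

Let's trace through this code step by step.

Initialize: cur = 0
Entering loop: for m in range(1, 5):
After iteration 1: m = 1, cur = 1
After iteration 2: m = 2, cur = 3
After iteration 3: m = 3, cur = 0
After iteration 4: m = 4, cur = 4
Loop ends.

Final answer: 4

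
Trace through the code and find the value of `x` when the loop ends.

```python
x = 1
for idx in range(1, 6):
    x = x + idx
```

Let's trace through this code step by step.

Initialize: x = 1
Entering loop: for idx in range(1, 6):
After iteration 1: idx = 1, x = 2
After iteration 2: idx = 2, x = 4
After iteration 3: idx = 3, x = 7
After iteration 4: idx = 4, x = 11
After iteration 5: idx = 5, x = 16
Loop ends.

Final answer: 16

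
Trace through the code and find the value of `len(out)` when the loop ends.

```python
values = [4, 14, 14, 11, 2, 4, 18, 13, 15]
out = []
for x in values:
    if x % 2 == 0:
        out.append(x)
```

Let's trace through this code step by step.

Initialize: values = [4, 14, 14, 11, 2, 4, 18, 13, 15]
Initialize: out = []
Entering loop: for x in values:
After iteration 1: x = 4, out = [4]
After iteration 2: x = 14, out = [4, 14]
After iteration 3: x = 14, out = [4, 14, 14]
After iteration 4: x = 11, out = [4, 14, 14]
After iteration 5: x = 2, out = [4, 14, 14, 2]
After iteration 6: x = 4, out = [4, 14, 14, 2, 4]
After iteration 7: x = 18, out = [4, 14, 14, 2, 4, 18]
After iteration 8: x = 13, out = [4, 14, 14, 2, 4, 18]
After iteration 9: x = 15, out = [4, 14, 14, 2, 4, 18]
Loop ends.
len(out) = 6

Final answer: 6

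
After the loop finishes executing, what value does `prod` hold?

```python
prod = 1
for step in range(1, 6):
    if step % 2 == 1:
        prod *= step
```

Let's trace through this code step by step.

Initialize: prod = 1
Entering loop: for step in range(1, 6):
After iteration 1: step = 1, prod = 1
After iteration 2: step = 2, prod = 1
After iteration 3: step = 3, prod = 3
After iteration 4: step = 4, prod = 3
After iteration 5: step = 5, prod = 15
Loop ends.

Final answer: 15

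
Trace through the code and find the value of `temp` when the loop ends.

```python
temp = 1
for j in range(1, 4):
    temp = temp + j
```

Let's trace through this code step by step.

Initialize: temp = 1
Entering loop: for j in range(1, 4):
After iteration 1: j = 1, temp = 2
After iteration 2: j = 2, temp = 4
After iteration 3: j = 3, temp = 7
Loop ends.

Final answer: 7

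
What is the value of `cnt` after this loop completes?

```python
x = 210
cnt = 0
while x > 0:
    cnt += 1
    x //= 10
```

Let's trace through this code step by step.

Initialize: x = 210
Initialize: cnt = 0
Entering loop: while x > 0:
After iteration 1: x = 21, cnt = 1
After iteration 2: x = 2, cnt = 2
After iteration 3: x = 0, cnt = 3
Loop ends.

Final answer: 3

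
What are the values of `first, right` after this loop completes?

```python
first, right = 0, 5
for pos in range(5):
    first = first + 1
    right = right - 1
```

Let's trace through this code step by step.

Initialize: first = 0
Initialize: right = 5
Entering loop: for pos in range(5):
After iteration 1: pos = 0, first = 1, right = 4
After iteration 2: pos = 1, first = 2, right = 3
After iteration 3: pos = 2, first = 3, right = 2
After iteration 4: pos = 3, first = 4, right = 1
After iteration 5: pos = 4, first = 5, right = 0
Loop ends.

Final answer: 5, 0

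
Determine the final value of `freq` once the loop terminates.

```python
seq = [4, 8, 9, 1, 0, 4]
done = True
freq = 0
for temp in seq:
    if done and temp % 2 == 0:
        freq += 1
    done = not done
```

Let's trace through this code step by step.

Initialize: seq = [4, 8, 9, 1, 0, 4]
Initialize: done = True
Initialize: freq = 0
Entering loop: for temp in seq:
After iteration 1: temp = 4, done = False, freq = 1
After iteration 2: temp = 8, done = True, freq = 1
After iteration 3: temp = 9, done = False, freq = 1
After iteration 4: temp = 1, done = True, freq = 1
After iteration 5: temp = 0, done = False, freq = 2
After iteration 6: temp = 4, done = True, freq = 2
Loop ends.

Final answer: 2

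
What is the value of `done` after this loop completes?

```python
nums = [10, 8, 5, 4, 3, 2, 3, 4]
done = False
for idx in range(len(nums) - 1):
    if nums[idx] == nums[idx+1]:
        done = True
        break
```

Let's trace through this code step by step.

Initialize: nums = [10, 8, 5, 4, 3, 2, 3, 4]
Initialize: done = False
Entering loop: for idx in range(len(nums) - 1):
After iteration 1: idx = 0, done = False
After iteration 2: idx = 1, done = False
After iteration 3: idx = 2, done = False
After iteration 4: idx = 3, done = False
After iteration 5: idx = 4, done = False
After iteration 6: idx = 5, done = False
After iteration 7: idx = 6, done = False
Loop ends.

Final answer: False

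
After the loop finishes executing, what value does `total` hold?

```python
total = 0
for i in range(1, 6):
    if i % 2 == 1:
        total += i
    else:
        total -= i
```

Let's trace through this code step by step.

Initialize: total = 0
Entering loop: for i in range(1, 6):
After iteration 1: i = 1, total = 1
After iteration 2: i = 2, total = -1
After iteration 3: i = 3, total = 2
After iteration 4: i = 4, total = -2
After iteration 5: i = 5, total = 3
Loop ends.

Final answer: 3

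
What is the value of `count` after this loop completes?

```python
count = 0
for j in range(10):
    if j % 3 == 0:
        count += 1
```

Let's trace through this code step by step.

Initialize: count = 0
Entering loop: for j in range(10):
After iteration 1: j = 0, count = 1
After iteration 2: j = 1, count = 1
After iteration 3: j = 2, count = 1
After iteration 4: j = 3, count = 2
After iteration 5: j = 4, count = 2
After iteration 6: j = 5, count = 2
After iteration 7: j = 6, count = 3
After iteration 8: j = 7, count = 3
After iteration 9: j = 8, count = 3
After iteration 10: j = 9, count = 4
Loop ends.

Final answer: 4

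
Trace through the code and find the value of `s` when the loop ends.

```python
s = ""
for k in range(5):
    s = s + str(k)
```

Let's trace through this code step by step.

Initialize: s = ''
Entering loop: for k in range(5):
After iteration 1: k = 0, s = '0'
After iteration 2: k = 1, s = '01'
After iteration 3: k = 2, s = '012'
After iteration 4: k = 3, s = '0123'
After iteration 5: k = 4, s = '01234'
Loop ends.

Final answer: '01234'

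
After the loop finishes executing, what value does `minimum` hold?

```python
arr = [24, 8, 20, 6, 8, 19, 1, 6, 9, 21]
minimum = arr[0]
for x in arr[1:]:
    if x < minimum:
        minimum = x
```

Let's trace through this code step by step.

Initialize: arr = [24, 8, 20, 6, 8, 19, 1, 6, 9, 21]
Initialize: minimum = 24
Entering loop: for x in arr[1:]:
After iteration 1: x = 8, minimum = 8
After iteration 2: x = 20, minimum = 8
After iteration 3: x = 6, minimum = 6
After iteration 4: x = 8, minimum = 6
After iteration 5: x = 19, minimum = 6
After iteration 6: x = 1, minimum = 1
After iteration 7: x = 6, minimum = 1
After iteration 8: x = 9, minimum = 1
After iteration 9: x = 21, minimum = 1
Loop ends.

Final answer: 1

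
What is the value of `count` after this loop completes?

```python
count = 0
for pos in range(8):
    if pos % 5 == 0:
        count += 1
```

Let's trace through this code step by step.

Initialize: count = 0
Entering loop: for pos in range(8):
After iteration 1: pos = 0, count = 1
After iteration 2: pos = 1, count = 1
After iteration 3: pos = 2, count = 1
After iteration 4: pos = 3, count = 1
After iteration 5: pos = 4, count = 1
After iteration 6: pos = 5, count = 2
After iteration 7: pos = 6, count = 2
After iteration 8: pos = 7, count = 2
Loop ends.

Final answer: 2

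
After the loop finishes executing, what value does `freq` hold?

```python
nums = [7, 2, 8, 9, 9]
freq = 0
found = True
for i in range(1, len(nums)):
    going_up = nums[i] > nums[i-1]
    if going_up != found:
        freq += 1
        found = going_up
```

Let's trace through this code step by step.

Initialize: nums = [7, 2, 8, 9, 9]
Initialize: freq = 0
Initialize: found = True
Entering loop: for i in range(1, len(nums)):
After iteration 1: i = 1, freq = 1, found = False, going_up = False
After iteration 2: i = 2, freq = 2, found = True, going_up = True
After iteration 3: i = 3, freq = 2, found = True, going_up = True
After iteration 4: i = 4, freq = 3, found = False, going_up = False
Loop ends.

Final answer: 3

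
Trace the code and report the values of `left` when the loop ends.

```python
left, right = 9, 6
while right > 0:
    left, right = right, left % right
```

Let's trace through this code step by step.

Initialize: left = 9
Initialize: right = 6
Entering loop: while right > 0:
After iteration 1: left = 6, right = 3
After iteration 2: left = 3, right = 0
Loop ends.

Final answer: 3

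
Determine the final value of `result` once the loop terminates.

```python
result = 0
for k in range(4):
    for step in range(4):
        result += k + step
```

Let's trace through this code step by step.

Initialize: result = 0
Entering loop: for k in range(4):
After iteration 1: k = 0, result = 6
After iteration 2: k = 1, result = 16
After iteration 3: k = 2, result = 30
After iteration 4: k = 3, result = 48
Loop ends.

Final answer: 48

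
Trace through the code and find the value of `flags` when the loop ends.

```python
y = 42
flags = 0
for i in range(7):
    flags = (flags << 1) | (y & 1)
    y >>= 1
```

Let's trace through this code step by step.

Initialize: y = 42
Initialize: flags = 0
Entering loop: for i in range(7):
After iteration 1: i = 0, y = 21, flags = 0
After iteration 2: i = 1, y = 10, flags = 1
After iteration 3: i = 2, y = 5, flags = 2
After iteration 4: i = 3, y = 2, flags = 5
After iteration 5: i = 4, y = 1, flags = 10
After iteration 6: i = 5, y = 0, flags = 21
After iteration 7: i = 6, y = 0, flags = 42
Loop ends.

Final answer: 42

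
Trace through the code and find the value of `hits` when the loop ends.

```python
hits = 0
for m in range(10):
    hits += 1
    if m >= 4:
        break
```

Let's trace through this code step by step.

Initialize: hits = 0
Entering loop: for m in range(10):
After iteration 1: m = 0, hits = 1
After iteration 2: m = 1, hits = 2
After iteration 3: m = 2, hits = 3
After iteration 4: m = 3, hits = 4
After iteration 5: m = 4, hits = 5
Loop ends.

Final answer: 5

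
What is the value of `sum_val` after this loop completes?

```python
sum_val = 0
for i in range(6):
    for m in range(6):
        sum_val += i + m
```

Let's trace through this code step by step.

Initialize: sum_val = 0
Entering loop: for i in range(6):
After iteration 1: i = 0, sum_val = 15
After iteration 2: i = 1, sum_val = 36
After iteration 3: i = 2, sum_val = 63
After iteration 4: i = 3, sum_val = 96
After iteration 5: i = 4, sum_val = 135
After iteration 6: i = 5, sum_val = 180
Loop ends.

Final answer: 180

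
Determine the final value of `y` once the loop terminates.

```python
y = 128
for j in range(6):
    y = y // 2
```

Let's trace through this code step by step.

Initialize: y = 128
Entering loop: for j in range(6):
After iteration 1: j = 0, y = 64
After iteration 2: j = 1, y = 32
After iteration 3: j = 2, y = 16
After iteration 4: j = 3, y = 8
After iteration 5: j = 4, y = 4
After iteration 6: j = 5, y = 2
Loop ends.

Final answer: 2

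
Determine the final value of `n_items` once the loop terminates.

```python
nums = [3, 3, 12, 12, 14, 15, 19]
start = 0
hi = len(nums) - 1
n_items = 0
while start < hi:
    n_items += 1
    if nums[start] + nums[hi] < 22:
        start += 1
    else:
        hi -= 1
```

Let's trace through this code step by step.

Initialize: nums = [3, 3, 12, 12, 14, 15, 19]
Initialize: start = 0
Initialize: hi = 6
Initialize: n_items = 0
Entering loop: while start < hi:
After iteration 1: start = 0, hi = 5, n_items = 1
After iteration 2: start = 1, hi = 5, n_items = 2
After iteration 3: start = 2, hi = 5, n_items = 3
After iteration 4: start = 2, hi = 4, n_items = 4
After iteration 5: start = 2, hi = 3, n_items = 5
After iteration 6: start = 2, hi = 2, n_items = 6
Loop ends.

Final answer: 6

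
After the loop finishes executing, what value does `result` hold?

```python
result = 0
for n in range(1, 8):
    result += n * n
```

Let's trace through this code step by step.

Initialize: result = 0
Entering loop: for n in range(1, 8):
After iteration 1: n = 1, result = 1
After iteration 2: n = 2, result = 5
After iteration 3: n = 3, result = 14
After iteration 4: n = 4, result = 30
After iteration 5: n = 5, result = 55
After iteration 6: n = 6, result = 91
After iteration 7: n = 7, result = 140
Loop ends.

Final answer: 140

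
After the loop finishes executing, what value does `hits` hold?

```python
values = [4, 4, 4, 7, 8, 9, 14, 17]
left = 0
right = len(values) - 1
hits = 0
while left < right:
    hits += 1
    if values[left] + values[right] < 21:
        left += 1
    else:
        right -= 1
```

Let's trace through this code step by step.

Initialize: values = [4, 4, 4, 7, 8, 9, 14, 17]
Initialize: left = 0
Initialize: right = 7
Initialize: hits = 0
Entering loop: while left < right:
After iteration 1: left = 0, right = 6, hits = 1
After iteration 2: left = 1, right = 6, hits = 2
After iteration 3: left = 2, right = 6, hits = 3
After iteration 4: left = 3, right = 6, hits = 4
After iteration 5: left = 3, right = 5, hits = 5
After iteration 6: left = 4, right = 5, hits = 6
After iteration 7: left = 5, right = 5, hits = 7
Loop ends.

Final answer: 7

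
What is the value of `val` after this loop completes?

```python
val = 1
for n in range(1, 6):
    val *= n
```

Let's trace through this code step by step.

Initialize: val = 1
Entering loop: for n in range(1, 6):
After iteration 1: n = 1, val = 1
After iteration 2: n = 2, val = 2
After iteration 3: n = 3, val = 6
After iteration 4: n = 4, val = 24
After iteration 5: n = 5, val = 120
Loop ends.

Final answer: 120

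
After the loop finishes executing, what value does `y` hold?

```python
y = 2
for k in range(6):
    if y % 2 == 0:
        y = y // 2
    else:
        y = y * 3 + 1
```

Let's trace through this code step by step.

Initialize: y = 2
Entering loop: for k in range(6):
After iteration 1: k = 0, y = 1
After iteration 2: k = 1, y = 4
After iteration 3: k = 2, y = 2
After iteration 4: k = 3, y = 1
After iteration 5: k = 4, y = 4
After iteration 6: k = 5, y = 2
Loop ends.

Final answer: 2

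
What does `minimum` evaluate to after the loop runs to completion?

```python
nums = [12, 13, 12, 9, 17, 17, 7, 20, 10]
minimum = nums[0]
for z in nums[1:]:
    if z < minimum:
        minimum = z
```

Let's trace through this code step by step.

Initialize: nums = [12, 13, 12, 9, 17, 17, 7, 20, 10]
Initialize: minimum = 12
Entering loop: for z in nums[1:]:
After iteration 1: z = 13, minimum = 12
After iteration 2: z = 12, minimum = 12
After iteration 3: z = 9, minimum = 9
After iteration 4: z = 17, minimum = 9
After iteration 5: z = 17, minimum = 9
After iteration 6: z = 7, minimum = 7
After iteration 7: z = 20, minimum = 7
After iteration 8: z = 10, minimum = 7
Loop ends.

Final answer: 7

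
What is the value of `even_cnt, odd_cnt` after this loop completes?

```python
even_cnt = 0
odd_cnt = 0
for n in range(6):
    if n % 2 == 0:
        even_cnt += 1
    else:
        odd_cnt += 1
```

Let's trace through this code step by step.

Initialize: even_cnt = 0
Initialize: odd_cnt = 0
Entering loop: for n in range(6):
After iteration 1: n = 0, even_cnt = 1, odd_cnt = 0
After iteration 2: n = 1, even_cnt = 1, odd_cnt = 1
After iteration 3: n = 2, even_cnt = 2, odd_cnt = 1
After iteration 4: n = 3, even_cnt = 2, odd_cnt = 2
After iteration 5: n = 4, even_cnt = 3, odd_cnt = 2
After iteration 6: n = 5, even_cnt = 3, odd_cnt = 3
Loop ends.

Final answer: 3, 3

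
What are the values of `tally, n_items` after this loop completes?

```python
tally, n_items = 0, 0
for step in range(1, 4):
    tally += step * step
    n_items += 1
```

Let's trace through this code step by step.

Initialize: tally = 0
Initialize: n_items = 0
Entering loop: for step in range(1, 4):
After iteration 1: step = 1, tally = 1, n_items = 1
After iteration 2: step = 2, tally = 5, n_items = 2
After iteration 3: step = 3, tally = 14, n_items = 3
Loop ends.

Final answer: 14, 3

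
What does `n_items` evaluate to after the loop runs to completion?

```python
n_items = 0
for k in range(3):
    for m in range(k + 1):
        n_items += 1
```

Let's trace through this code step by step.

Initialize: n_items = 0
Entering loop: for k in range(3):
After iteration 1: k = 0, n_items = 1, m = 0
After iteration 2: k = 1, n_items = 3, m = 1
After iteration 3: k = 2, n_items = 6, m = 2
Loop ends.

Final answer: 6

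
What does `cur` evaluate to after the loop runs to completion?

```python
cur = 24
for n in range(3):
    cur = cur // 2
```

Let's trace through this code step by step.

Initialize: cur = 24
Entering loop: for n in range(3):
After iteration 1: n = 0, cur = 12
After iteration 2: n = 1, cur = 6
After iteration 3: n = 2, cur = 3
Loop ends.

Final answer: 3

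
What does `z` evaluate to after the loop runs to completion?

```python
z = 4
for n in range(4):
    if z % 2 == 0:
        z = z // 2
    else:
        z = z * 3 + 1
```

Let's trace through this code step by step.

Initialize: z = 4
Entering loop: for n in range(4):
After iteration 1: n = 0, z = 2
After iteration 2: n = 1, z = 1
After iteration 3: n = 2, z = 4
After iteration 4: n = 3, z = 2
Loop ends.

Final answer: 2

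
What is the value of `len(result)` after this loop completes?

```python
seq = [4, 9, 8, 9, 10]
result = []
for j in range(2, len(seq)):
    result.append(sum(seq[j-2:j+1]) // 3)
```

Let's trace through this code step by step.

Initialize: seq = [4, 9, 8, 9, 10]
Initialize: result = []
Entering loop: for j in range(2, len(seq)):
After iteration 1: j = 2, result = [7]
After iteration 2: j = 3, result = [7, 8]
After iteration 3: j = 4, result = [7, 8, 9]
Loop ends.
len(result) = 3

Final answer: 3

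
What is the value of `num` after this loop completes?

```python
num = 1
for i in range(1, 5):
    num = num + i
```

Let's trace through this code step by step.

Initialize: num = 1
Entering loop: for i in range(1, 5):
After iteration 1: i = 1, num = 2
After iteration 2: i = 2, num = 4
After iteration 3: i = 3, num = 7
After iteration 4: i = 4, num = 11
Loop ends.

Final answer: 11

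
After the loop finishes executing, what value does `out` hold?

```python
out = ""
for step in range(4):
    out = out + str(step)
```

Let's trace through this code step by step.

Initialize: out = ''
Entering loop: for step in range(4):
After iteration 1: step = 0, out = '0'
After iteration 2: step = 1, out = '01'
After iteration 3: step = 2, out = '012'
After iteration 4: step = 3, out = '0123'
Loop ends.

Final answer: '0123'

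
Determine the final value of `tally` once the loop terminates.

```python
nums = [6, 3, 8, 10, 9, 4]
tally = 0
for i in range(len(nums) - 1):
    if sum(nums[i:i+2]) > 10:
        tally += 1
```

Let's trace through this code step by step.

Initialize: nums = [6, 3, 8, 10, 9, 4]
Initialize: tally = 0
Entering loop: for i in range(len(nums) - 1):
After iteration 1: i = 0, tally = 0
After iteration 2: i = 1, tally = 1
After iteration 3: i = 2, tally = 2
After iteration 4: i = 3, tally = 3
After iteration 5: i = 4, tally = 4
Loop ends.

Final answer: 4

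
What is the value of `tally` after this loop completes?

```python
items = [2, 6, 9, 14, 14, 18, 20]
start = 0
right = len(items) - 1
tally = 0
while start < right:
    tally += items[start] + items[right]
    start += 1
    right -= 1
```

Let's trace through this code step by step.

Initialize: items = [2, 6, 9, 14, 14, 18, 20]
Initialize: start = 0
Initialize: right = 6
Initialize: tally = 0
Entering loop: while start < right:
After iteration 1: start = 1, right = 5, tally = 22
After iteration 2: start = 2, right = 4, tally = 46
After iteration 3: start = 3, right = 3, tally = 69
Loop ends.

Final answer: 69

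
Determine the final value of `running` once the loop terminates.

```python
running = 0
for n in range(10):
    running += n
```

Let's trace through this code step by step.

Initialize: running = 0
Entering loop: for n in range(10):
After iteration 1: n = 0, running = 0
After iteration 2: n = 1, running = 1
After iteration 3: n = 2, running = 3
After iteration 4: n = 3, running = 6
After iteration 5: n = 4, running = 10
After iteration 6: n = 5, running = 15
After iteration 7: n = 6, running = 21
After iteration 8: n = 7, running = 28
After iteration 9: n = 8, running = 36
After iteration 10: n = 9, running = 45
Loop ends.

Final answer: 45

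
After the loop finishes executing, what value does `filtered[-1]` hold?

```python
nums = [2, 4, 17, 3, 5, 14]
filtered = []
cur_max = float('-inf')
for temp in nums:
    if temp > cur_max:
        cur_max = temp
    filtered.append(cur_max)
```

Let's trace through this code step by step.

Initialize: nums = [2, 4, 17, 3, 5, 14]
Initialize: filtered = []
Initialize: cur_max = -inf
Entering loop: for temp in nums:
After iteration 1: temp = 2, filtered = [2], cur_max = 2
After iteration 2: temp = 4, filtered = [2, 4], cur_max = 4
After iteration 3: temp = 17, filtered = [2, 4, 17], cur_max = 17
After iteration 4: temp = 3, filtered = [2, 4, 17, 17], cur_max = 17
After iteration 5: temp = 5, filtered = [2, 4, 17, 17, 17], cur_max = 17
After iteration 6: temp = 14, filtered = [2, 4, 17, 17, 17, 17], cur_max = 17
Loop ends.
filtered[-1] = 17

Final answer: 17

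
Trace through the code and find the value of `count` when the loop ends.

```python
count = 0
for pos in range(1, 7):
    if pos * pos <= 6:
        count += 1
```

Let's trace through this code step by step.

Initialize: count = 0
Entering loop: for pos in range(1, 7):
After iteration 1: pos = 1, count = 1
After iteration 2: pos = 2, count = 2
After iteration 3: pos = 3, count = 2
After iteration 4: pos = 4, count = 2
After iteration 5: pos = 5, count = 2
After iteration 6: pos = 6, count = 2
Loop ends.

Final answer: 2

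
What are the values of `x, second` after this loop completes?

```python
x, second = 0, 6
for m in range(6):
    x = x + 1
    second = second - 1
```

Let's trace through this code step by step.

Initialize: x = 0
Initialize: second = 6
Entering loop: for m in range(6):
After iteration 1: m = 0, x = 1, second = 5
After iteration 2: m = 1, x = 2, second = 4
After iteration 3: m = 2, x = 3, second = 3
After iteration 4: m = 3, x = 4, second = 2
After iteration 5: m = 4, x = 5, second = 1
After iteration 6: m = 5, x = 6, second = 0
Loop ends.

Final answer: 6, 0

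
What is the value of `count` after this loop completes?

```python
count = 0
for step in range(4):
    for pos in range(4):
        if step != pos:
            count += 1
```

Let's trace through this code step by step.

Initialize: count = 0
Entering loop: for step in range(4):
After iteration 1: step = 0, count = 3
After iteration 2: step = 1, count = 6
After iteration 3: step = 2, count = 9
After iteration 4: step = 3, count = 12
Loop ends.

Final answer: 12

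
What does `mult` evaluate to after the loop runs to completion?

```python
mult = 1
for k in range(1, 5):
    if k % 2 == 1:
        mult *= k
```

Let's trace through this code step by step.

Initialize: mult = 1
Entering loop: for k in range(1, 5):
After iteration 1: k = 1, mult = 1
After iteration 2: k = 2, mult = 1
After iteration 3: k = 3, mult = 3
After iteration 4: k = 4, mult = 3
Loop ends.

Final answer: 3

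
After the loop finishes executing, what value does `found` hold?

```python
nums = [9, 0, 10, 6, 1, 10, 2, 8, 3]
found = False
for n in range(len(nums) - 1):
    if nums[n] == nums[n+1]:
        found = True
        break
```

Let's trace through this code step by step.

Initialize: nums = [9, 0, 10, 6, 1, 10, 2, 8, 3]
Initialize: found = False
Entering loop: for n in range(len(nums) - 1):
After iteration 1: n = 0, found = False
After iteration 2: n = 1, found = False
After iteration 3: n = 2, found = False
After iteration 4: n = 3, found = False
After iteration 5: n = 4, found = False
After iteration 6: n = 5, found = False
After iteration 7: n = 6, found = False
After iteration 8: n = 7, found = False
Loop ends.

Final answer: False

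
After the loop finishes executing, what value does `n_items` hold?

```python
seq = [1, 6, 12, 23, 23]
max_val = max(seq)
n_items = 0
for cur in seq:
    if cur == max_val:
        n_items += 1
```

Let's trace through this code step by step.

Initialize: seq = [1, 6, 12, 23, 23]
Initialize: max_val = 23
Initialize: n_items = 0
Entering loop: for cur in seq:
After iteration 1: cur = 1, n_items = 0
After iteration 2: cur = 6, n_items = 0
After iteration 3: cur = 12, n_items = 0
After iteration 4: cur = 23, n_items = 1
After iteration 5: cur = 23, n_items = 2
Loop ends.

Final answer: 2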